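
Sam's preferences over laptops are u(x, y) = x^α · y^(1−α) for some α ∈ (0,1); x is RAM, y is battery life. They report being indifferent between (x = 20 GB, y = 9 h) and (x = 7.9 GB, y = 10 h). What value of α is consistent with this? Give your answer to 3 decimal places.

Set the two utilities equal: 20^α·9^(1−α) = 7.9^α·10^(1−α).
Rearrange to (20/7.9)^α = (10/9)^(1−α) and take logs: α·0.928870 = (1−α)·0.105361.
With A = 0.928870 and B = 0.105361: α·A = (1−α)·B, so α = B/(A+B) = 0.105361/1.034231 ≈ 0.102.

α ≈ 0.102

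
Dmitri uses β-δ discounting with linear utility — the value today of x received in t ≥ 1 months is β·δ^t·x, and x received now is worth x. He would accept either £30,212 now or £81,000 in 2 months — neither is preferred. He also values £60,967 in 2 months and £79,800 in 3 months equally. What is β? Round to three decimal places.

β ≈ 0.639

Both payoffs in the second observation are in the future, so β drops out: δ^2·60967 = δ^3·79800 ⇒ δ = 60967/79800 = 0.76400.
Now use the now-vs-future pair: 30212 = β·δ^2·81000 gives β = 30212/(0.58369·81000) ≈ 0.639.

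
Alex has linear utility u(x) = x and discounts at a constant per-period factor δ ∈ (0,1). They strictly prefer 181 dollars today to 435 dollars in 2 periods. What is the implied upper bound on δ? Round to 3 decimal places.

δ < 0.645

The preference means 181 > δ^2·435.
Dividing by 435: δ^2 < 0.41609. Both sides are positive, so the square root keeps the direction.
δ < (181/435)^(1/2) ≈ 0.645.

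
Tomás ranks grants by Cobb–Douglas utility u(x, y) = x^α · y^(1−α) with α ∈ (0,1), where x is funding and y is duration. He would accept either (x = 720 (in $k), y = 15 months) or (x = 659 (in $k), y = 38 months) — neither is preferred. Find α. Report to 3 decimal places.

α ≈ 0.913

Indifference: 720^α · 15^(1−α) = 659^α · 38^(1−α).
Rearrange to (720/659)^α = (38/15)^(1−α) and take logs: α·0.088528 = (1−α)·0.929536.
Thus α·(1.018064) = 0.929536, so α = 0.929536/1.018064 ≈ 0.913.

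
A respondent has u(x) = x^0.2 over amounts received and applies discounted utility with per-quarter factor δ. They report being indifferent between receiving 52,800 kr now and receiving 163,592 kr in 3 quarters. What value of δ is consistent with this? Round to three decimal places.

δ ≈ 0.927

Indifference means u(52800) = δ^3 · u(163592), so δ^3 = u(52800)/u(163592).
With u(x) = x^0.2: δ^3 = 52800^0.2/163592^0.2 = (52800/163592)^0.2 = 0.79758.
Taking the cube root: δ = 0.79758^(1/3) ≈ 0.927.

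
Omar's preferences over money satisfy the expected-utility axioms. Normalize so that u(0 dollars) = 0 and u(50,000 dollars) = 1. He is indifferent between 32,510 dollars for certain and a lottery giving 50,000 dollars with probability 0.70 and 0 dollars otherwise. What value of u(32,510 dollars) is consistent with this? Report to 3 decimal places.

0.700

u(32,510 dollars) equals the lottery's expected utility: 0.70·1 + 0.30·0 = 0.70.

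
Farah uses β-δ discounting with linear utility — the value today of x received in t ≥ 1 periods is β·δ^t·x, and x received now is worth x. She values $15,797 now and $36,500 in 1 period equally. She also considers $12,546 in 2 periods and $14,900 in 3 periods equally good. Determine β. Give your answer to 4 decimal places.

β ≈ 0.5140

The second indifference involves only future payoffs, so β cancels: β·δ^2·12546 = β·δ^3·14900, giving δ = 12546/14900 = 0.84201.
The first indifference: 15797 = β·δ·36500, so β = 15797/(δ·36500) = 15797/(0.84201·36500) ≈ 0.5140.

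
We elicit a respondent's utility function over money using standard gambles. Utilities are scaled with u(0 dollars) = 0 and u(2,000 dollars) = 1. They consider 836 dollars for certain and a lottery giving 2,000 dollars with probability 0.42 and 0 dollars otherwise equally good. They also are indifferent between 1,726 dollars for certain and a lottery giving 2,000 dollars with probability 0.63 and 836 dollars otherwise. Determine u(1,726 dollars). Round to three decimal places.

0.785

From the first indifference, u(836 dollars) = 0.42·u(2,000 dollars) + 0.58·u(0 dollars) = 0.42·1 + 0.58·0 = 0.42.
Chaining: u(1,726 dollars) = 0.63·1.00 + 0.37·0.42 = 0.7854.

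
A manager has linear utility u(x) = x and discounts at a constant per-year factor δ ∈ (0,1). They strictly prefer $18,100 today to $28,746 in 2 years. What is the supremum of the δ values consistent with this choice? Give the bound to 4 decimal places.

δ < 0.7935

Comparing present values: 18100 > δ^2·28746.
So δ^2 < 18100/28746 = 0.62965; taking the square root of both positive sides preserves the inequality.
δ < 0.62965^(1/2) = 0.7935.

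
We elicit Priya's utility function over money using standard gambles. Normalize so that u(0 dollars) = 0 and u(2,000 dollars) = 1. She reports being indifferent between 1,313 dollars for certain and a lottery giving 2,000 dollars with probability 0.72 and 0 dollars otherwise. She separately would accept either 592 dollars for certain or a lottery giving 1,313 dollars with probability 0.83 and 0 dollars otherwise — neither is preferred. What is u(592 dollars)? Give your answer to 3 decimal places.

0.598

The first gamble pins u(1,313 dollars): it must equal 0.72·1 + 0.28·0 = 0.72.
The second indifference gives u(592 dollars) = 0.83·u(1,313 dollars) + 0.17·u(0 dollars) = 0.83·0.72 + 0.17·0.00 = 0.5976.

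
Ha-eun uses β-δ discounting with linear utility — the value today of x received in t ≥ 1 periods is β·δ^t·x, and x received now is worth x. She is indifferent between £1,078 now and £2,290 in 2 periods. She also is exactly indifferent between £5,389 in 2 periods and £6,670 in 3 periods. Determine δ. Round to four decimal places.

The second indifference involves only future payoffs, so β cancels: β·δ^2·5389 = β·δ^3·6670, giving δ = 5389/6670 = 0.80795.

δ ≈ 0.8079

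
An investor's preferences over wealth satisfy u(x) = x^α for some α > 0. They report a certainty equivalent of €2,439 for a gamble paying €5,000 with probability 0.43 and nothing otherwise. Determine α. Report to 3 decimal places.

α ≈ 1.176

The lottery's expected utility is 0.43·u(5000) + 0.57·u(0) = 0.43·5000^α (since u(0) = 0 for α > 0).
Equating: 2439^α = 0.43·5000^α, i.e. 0.4878^α = 0.43.
Taking logs: α·ln(2439/5000) = ln(0.43), so α = -0.843970 / -0.717850 ≈ 1.176.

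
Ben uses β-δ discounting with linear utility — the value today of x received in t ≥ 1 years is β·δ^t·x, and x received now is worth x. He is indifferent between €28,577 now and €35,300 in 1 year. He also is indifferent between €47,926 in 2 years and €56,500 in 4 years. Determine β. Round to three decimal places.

β ≈ 0.879

The second indifference involves only future payoffs, so β cancels: β·δ^2·47926 = β·δ^4·56500, giving δ^2 = 47926/56500 = 0.84825, so δ = 0.92100.
Now use the now-vs-future pair: 28577 = β·δ·35300 gives β = 28577/(0.92100·35300) ≈ 0.879.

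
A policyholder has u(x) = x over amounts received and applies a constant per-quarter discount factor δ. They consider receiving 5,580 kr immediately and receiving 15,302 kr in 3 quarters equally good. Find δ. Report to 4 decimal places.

Equating discounted utilities: u(5580) = δ^3·u(15302) ⇒ δ^3 = u(5580)/u(15302).
With u(x) = x: δ^3 = 5580/15302 = 0.36466.
So δ = 0.36466^(1/3) ≈ 0.7144.

δ ≈ 0.7144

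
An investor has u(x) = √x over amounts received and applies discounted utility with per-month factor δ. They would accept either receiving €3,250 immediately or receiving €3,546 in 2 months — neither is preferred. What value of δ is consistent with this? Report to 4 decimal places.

δ ≈ 0.9784

Indifference means u(3250) = δ^2 · u(3546), so δ^2 = u(3250)/u(3546).
With u(x) = √x: δ^2 = √3250/√3546 = √(3250/3546) = 0.95735.
So δ = 0.95735^(1/2) ≈ 0.9784.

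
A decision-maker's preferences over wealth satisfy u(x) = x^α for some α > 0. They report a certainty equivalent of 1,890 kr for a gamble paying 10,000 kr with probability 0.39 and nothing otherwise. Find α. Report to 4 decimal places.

Since u(0) = 0, the lottery's EU is 0.39·10000^α.
Equating: 1890^α = 0.39·10000^α, i.e. 0.1890^α = 0.39.
Take logs: α = ln 0.39 / ln(1890/10000) ≈ 0.565188.

α ≈ 0.5652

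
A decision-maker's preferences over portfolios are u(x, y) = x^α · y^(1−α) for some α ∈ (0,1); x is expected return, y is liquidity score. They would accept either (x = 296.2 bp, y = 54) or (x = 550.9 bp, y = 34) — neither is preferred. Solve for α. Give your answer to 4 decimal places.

Set the two utilities equal: 296.2^α·54^(1−α) = 550.9^α·34^(1−α).
Taking logs: α·ln 296.2 + (1−α)·ln 54 = α·ln 550.9 + (1−α)·ln 34, i.e. α·-0.6205184 = (1−α)·-0.4626235.
With A = -0.6205184 and B = -0.4626235: α·A = (1−α)·B, so α = B/(A+B) = -0.4626235/-1.0831419 ≈ 0.4271.

α ≈ 0.4271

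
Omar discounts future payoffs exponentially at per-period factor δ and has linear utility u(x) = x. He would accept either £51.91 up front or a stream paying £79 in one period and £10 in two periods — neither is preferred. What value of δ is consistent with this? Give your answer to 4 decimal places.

The stream is worth 79δ + 10δ² today, so 79δ + 10δ² = 51.91.
So 10δ² + 79δ − 51.91 = 0.
δ = (−79 + √(79² + 4·10·51.91)) / (2·10) = (−79 + √8317.40) / 20 ≈ 0.6100.

δ ≈ 0.6100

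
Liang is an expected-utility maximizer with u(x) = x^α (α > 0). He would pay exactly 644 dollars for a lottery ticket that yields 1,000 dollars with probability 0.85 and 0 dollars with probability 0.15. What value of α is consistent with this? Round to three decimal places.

EU(lottery) = 0.85·1000^α + 0.15·0 = 0.85·1000^α.
Setting u(644) equal to that: 644^α = 0.85·1000^α ⇒ (644/1000)^α = 0.85.
Take logs: α = ln 0.85 / ln(644/1000) ≈ 0.36931.

α ≈ 0.369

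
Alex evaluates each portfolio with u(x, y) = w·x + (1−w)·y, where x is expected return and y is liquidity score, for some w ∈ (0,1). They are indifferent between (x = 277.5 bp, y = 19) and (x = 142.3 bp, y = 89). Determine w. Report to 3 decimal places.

w = 0.341

Equating utilities: w·277.5 + (1−w)·19 = w·142.3 + (1−w)·89.
Collecting terms: w·135.2 = (1−w)·70.
The marginal rate of substitution is 70/135.2, so w = 70/(135.2+70) = 0.341.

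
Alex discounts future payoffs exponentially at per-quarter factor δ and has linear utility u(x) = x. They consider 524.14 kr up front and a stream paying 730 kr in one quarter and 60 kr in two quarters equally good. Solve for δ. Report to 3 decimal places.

The stream is worth 730δ + 60δ² today, so 730δ + 60δ² = 524.14.
That is, 60δ² + 730δ − 524.14 = 0, a quadratic in δ.
δ = (−730 + √(730² + 4·60·524.14)) / (2·60) = (−730 + √658693.60) / 120 ≈ 0.680.

δ ≈ 0.680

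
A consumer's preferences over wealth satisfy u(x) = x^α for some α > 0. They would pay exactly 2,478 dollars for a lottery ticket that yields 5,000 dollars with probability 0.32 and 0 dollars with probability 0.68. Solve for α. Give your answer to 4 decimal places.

α ≈ 1.6232

EU(lottery) = 0.32·5000^α + 0.68·0 = 0.32·5000^α.
Equating: 2478^α = 0.32·5000^α, i.e. 0.4956^α = 0.32.
Taking logs: α·ln(2478/5000) = ln(0.32), so α = -1.1394343 / -0.7019861 ≈ 1.6232.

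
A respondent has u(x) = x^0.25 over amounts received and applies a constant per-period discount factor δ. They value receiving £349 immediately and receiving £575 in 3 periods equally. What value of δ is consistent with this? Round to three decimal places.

Indifference means u(349) = δ^3 · u(575), so δ^3 = u(349)/u(575).
With u(x) = x^0.25: δ^3 = 349^0.25/575^0.25 = (349/575)^0.25 = 0.88265.
So δ = 0.88265^(1/3) ≈ 0.959.

δ ≈ 0.959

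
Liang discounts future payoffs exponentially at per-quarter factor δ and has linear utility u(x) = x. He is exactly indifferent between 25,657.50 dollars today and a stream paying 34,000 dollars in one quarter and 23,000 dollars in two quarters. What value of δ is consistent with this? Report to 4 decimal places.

δ ≈ 0.5500

Equating present values: 25657.50 = 34000δ + 23000δ².
So 23000δ² + 34000δ − 25657.50 = 0.
The positive root is δ = [−34000 + √(34000² + 4·23000·25657.50)] / (2·23000) = (−34000 + 59300.000)/46000 ≈ 0.5500.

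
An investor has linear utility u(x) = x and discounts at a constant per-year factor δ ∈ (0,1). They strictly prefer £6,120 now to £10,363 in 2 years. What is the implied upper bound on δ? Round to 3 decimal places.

δ < 0.768

The preference means 6120 > δ^2·10363.
So δ^2 < 6120/10363 = 0.59056; taking the square root of both positive sides preserves the inequality.
δ < (6120/10363)^(1/2) ≈ 0.768.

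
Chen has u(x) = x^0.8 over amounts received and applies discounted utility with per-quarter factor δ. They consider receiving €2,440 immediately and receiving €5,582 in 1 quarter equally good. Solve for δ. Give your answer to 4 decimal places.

δ ≈ 0.5158

Equating discounted utilities: u(2440) = δ·u(5582) ⇒ δ = u(2440)/u(5582).
Since u(x) = x^0.8, δ = (2440/5582)^0.8 = 0.43712^0.8 = 0.51580.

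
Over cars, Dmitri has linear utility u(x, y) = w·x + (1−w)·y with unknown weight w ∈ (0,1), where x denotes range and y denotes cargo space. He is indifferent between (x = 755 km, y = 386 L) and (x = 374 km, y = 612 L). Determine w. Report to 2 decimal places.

Indifference: w·755 + (1−w)·386 = w·374 + (1−w)·612.
w·(755−374) = (1−w)·(612−386), i.e. w·381 = (1−w)·226.
The marginal rate of substitution is 226/381, so w = 226/(381+226) = 0.37.

w = 0.37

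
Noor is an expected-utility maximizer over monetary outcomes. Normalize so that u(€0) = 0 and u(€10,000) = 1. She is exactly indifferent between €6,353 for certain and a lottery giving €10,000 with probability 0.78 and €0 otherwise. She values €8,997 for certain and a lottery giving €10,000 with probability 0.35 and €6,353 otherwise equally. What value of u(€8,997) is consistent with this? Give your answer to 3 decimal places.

0.857

From the first indifference, u(€6,353) = 0.78·u(€10,000) + 0.22·u(€0) = 0.78·1 + 0.22·0 = 0.78.
The second indifference gives u(€8,997) = 0.35·u(€10,000) + 0.65·u(€6,353) = 0.35·1.00 + 0.65·0.78 = 0.8570.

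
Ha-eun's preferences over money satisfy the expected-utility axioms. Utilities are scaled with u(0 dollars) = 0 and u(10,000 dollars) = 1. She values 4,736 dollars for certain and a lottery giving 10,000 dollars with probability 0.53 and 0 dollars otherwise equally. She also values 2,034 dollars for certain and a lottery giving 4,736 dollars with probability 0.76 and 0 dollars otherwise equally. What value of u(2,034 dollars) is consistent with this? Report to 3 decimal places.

From the first indifference, u(4,736 dollars) = 0.53·u(10,000 dollars) + 0.47·u(0 dollars) = 0.53·1 + 0.47·0 = 0.53.
Chaining: u(2,034 dollars) = 0.76·0.53 + 0.24·0.00 = 0.4028.

0.403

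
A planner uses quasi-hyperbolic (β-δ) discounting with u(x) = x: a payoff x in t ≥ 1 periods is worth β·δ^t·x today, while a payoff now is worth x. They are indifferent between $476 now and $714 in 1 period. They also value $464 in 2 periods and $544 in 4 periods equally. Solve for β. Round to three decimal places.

Both payoffs in the second observation are in the future, so β drops out: δ^2·464 = δ^4·544 ⇒ δ^2 = 464/544 = 0.85294, so δ = 0.92355.
Now use the now-vs-future pair: 476 = β·δ·714 gives β = 476/(0.92355·714) ≈ 0.722.

β ≈ 0.722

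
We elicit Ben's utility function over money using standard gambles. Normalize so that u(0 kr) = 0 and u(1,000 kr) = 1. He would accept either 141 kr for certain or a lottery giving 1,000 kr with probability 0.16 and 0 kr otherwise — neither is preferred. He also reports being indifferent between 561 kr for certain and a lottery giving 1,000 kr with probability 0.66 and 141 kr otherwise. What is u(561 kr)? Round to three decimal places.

0.714

The first gamble pins u(141 kr): it must equal 0.16·1 + 0.84·0 = 0.16.
Then u(561 kr) = 0.66·u(1,000 kr) + 0.34·u(141 kr) = 0.66·1.00 + 0.34·0.16 = 0.7144.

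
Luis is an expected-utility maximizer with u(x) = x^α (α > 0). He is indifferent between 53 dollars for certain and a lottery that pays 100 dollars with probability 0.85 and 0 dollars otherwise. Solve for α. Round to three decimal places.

α ≈ 0.256

EU(lottery) = 0.85·100^α + 0.15·0 = 0.85·100^α.
Indifference: 53^α = 0.85·100^α, so (53/100)^α = 0.85.
Take logs: α = ln 0.85 / ln(53/100) ≈ 0.25598.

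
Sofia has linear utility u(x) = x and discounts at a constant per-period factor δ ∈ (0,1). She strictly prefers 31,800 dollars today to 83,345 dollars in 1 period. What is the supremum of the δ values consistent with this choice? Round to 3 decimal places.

δ < 0.382

Under u(x) = x this choice says 31800 > δ·83345.
Dividing through by 83345 gives δ < 0.38155.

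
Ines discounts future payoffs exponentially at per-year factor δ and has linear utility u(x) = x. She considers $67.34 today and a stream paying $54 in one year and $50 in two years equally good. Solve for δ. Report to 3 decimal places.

δ ≈ 0.740

The stream is worth 54δ + 50δ² today, so 54δ + 50δ² = 67.34.
So 50δ² + 54δ − 67.34 = 0.
By the quadratic formula (taking the positive root), δ = (−54 + √16384.00) / 100 ≈ 0.740.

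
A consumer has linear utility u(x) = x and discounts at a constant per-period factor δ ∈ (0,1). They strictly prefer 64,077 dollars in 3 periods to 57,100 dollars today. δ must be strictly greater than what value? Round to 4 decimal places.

δ > 0.9623

Under u(x) = x this choice says 57100 < δ^3·64077.
Dividing by 64077: δ^3 > 0.89112. Both sides are positive, so the cube root keeps the direction.
δ > (57100/64077)^(1/3) ≈ 0.9623.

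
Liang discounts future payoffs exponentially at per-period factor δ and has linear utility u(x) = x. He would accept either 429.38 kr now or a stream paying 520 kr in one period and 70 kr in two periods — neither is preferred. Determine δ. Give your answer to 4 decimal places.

δ ≈ 0.7500

The stream is worth 520δ + 70δ² today, so 520δ + 70δ² = 429.38.
So 70δ² + 520δ − 429.38 = 0.
δ = (−520 + √(520² + 4·70·429.38)) / (2·70) = (−520 + √390626.40) / 140 ≈ 0.7500.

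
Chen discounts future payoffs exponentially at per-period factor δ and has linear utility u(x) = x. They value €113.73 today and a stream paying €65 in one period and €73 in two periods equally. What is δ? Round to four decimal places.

Present value of the stream is 65·δ + 73·δ². Indifference gives 65δ + 73δ² = 113.73.
So 73δ² + 65δ − 113.73 = 0.
By the quadratic formula (taking the positive root), δ = (−65 + √37434.16) / 146 ≈ 0.8800.

δ ≈ 0.8800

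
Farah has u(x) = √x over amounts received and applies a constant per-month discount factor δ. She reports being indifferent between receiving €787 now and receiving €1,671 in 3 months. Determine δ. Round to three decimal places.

Equating discounted utilities: u(787) = δ^3·u(1671) ⇒ δ^3 = u(787)/u(1671).
Since u(x) = √x, δ^3 = √(787/1671) = 0.68628.
Taking the cube root: δ = 0.68628^(1/3) ≈ 0.882.

δ ≈ 0.882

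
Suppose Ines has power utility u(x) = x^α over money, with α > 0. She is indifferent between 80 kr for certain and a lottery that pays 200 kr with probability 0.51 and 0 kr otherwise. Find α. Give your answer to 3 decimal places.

The lottery's expected utility is 0.51·u(200) + 0.49·u(0) = 0.51·200^α (since u(0) = 0 for α > 0).
Setting u(80) equal to that: 80^α = 0.51·200^α ⇒ (80/200)^α = 0.51.
Taking logs: α·ln(80/200) = ln(0.51), so α = -0.673345 / -0.916291 ≈ 0.735.

α ≈ 0.735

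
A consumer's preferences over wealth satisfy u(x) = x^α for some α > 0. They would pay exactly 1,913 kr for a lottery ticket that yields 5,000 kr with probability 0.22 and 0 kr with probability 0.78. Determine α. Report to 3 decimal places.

The lottery's expected utility is 0.22·u(5000) + 0.78·u(0) = 0.22·5000^α (since u(0) = 0 for α > 0).
Setting u(1913) equal to that: 1913^α = 0.22·5000^α ⇒ (1913/5000)^α = 0.22.
α = ln(0.22) / ln(1913/5000) = -1.514128/-0.960765 ≈ 1.576.

α ≈ 1.576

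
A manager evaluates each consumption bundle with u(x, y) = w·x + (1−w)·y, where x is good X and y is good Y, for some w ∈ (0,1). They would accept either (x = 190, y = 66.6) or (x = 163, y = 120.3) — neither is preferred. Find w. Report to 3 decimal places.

Equating utilities: w·190 + (1−w)·66.6 = w·163 + (1−w)·120.3.
Collecting terms: w·27 = (1−w)·53.7.
So w/(1−w) = 53.7/27 = 1.9889, giving w = 53.7/(27+53.7) = 0.665.

w = 0.665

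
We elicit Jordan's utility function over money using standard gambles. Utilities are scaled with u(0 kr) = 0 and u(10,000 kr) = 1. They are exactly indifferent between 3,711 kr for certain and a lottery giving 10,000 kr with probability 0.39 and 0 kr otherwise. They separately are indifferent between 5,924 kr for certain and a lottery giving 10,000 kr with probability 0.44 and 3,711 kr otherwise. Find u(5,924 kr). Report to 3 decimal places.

First, u(3,711 kr) = 0.39·u(10,000 kr) + 0.61·u(0 kr) = 0.39.
Chaining: u(5,924 kr) = 0.44·1.00 + 0.56·0.39 = 0.6584.

0.658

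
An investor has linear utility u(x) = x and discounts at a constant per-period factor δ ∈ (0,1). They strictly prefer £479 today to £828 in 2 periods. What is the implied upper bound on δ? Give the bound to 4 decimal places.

The preference means 479 > δ^2·828.
Hence δ^2 < 479/828 = 0.57850, and x ↦ x^(1/2) is increasing on (0,∞).
δ < 0.57850^(1/2) = 0.7606.

δ < 0.7606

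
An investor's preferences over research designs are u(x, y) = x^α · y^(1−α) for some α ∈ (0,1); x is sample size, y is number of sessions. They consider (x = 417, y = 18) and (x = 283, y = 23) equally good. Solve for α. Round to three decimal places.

α ≈ 0.387

The Cobb–Douglas utilities coincide, so 417^α·18^(1−α) = 283^α·23^(1−α).
Rearrange to (417/283)^α = (23/18)^(1−α) and take logs: α·0.387639 = (1−α)·0.245122.
So α/(1−α) = (0.245122)/(0.387639) = 0.632346, and α = 0.632346/1.632346 ≈ 0.387.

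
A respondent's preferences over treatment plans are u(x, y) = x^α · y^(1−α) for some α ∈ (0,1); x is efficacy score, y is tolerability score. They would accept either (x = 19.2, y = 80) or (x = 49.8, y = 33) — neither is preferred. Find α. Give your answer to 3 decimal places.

α ≈ 0.482

The Cobb–Douglas utilities coincide, so 19.2^α·80^(1−α) = 49.8^α·33^(1−α).
Taking logs: α·ln 19.2 + (1−α)·ln 80 = α·ln 49.8 + (1−α)·ln 33, i.e. α·-0.953105 = (1−α)·-0.885519.
So α/(1−α) = (-0.885519)/(-0.953105) = 0.929089, and α = 0.929089/1.929089 ≈ 0.482.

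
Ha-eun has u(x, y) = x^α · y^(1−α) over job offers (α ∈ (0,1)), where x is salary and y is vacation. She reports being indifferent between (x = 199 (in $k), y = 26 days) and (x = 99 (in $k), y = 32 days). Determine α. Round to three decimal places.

α ≈ 0.229

The Cobb–Douglas utilities coincide, so 199^α·26^(1−α) = 99^α·32^(1−α).
(199/99)^α = (32/26)^(1−α); take logs: α·ln(199/99) = (1−α)·ln(32/26), i.e. α·0.698185 = (1−α)·0.207639.
With A = 0.698185 and B = 0.207639: α·A = (1−α)·B, so α = B/(A+B) = 0.207639/0.905824 ≈ 0.229.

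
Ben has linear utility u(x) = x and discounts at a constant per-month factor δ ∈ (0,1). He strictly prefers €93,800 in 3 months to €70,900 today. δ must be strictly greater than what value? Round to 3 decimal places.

δ > 0.911

The preference means 70900 < δ^3·93800.
So δ^3 > 70900/93800 = 0.75586; taking the cube root of both positive sides preserves the inequality.
δ > 0.75586^(1/3) = 0.911.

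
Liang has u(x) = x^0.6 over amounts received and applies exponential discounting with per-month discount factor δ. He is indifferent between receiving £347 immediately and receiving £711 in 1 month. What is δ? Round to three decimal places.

δ ≈ 0.650

The payoff in 1 month is discounted by δ, so u(347) = δ·u(711) and δ = u(347)/u(711).
With u(x) = x^0.6: δ = 347^0.6/711^0.6 = (347/711)^0.6 = 0.65024.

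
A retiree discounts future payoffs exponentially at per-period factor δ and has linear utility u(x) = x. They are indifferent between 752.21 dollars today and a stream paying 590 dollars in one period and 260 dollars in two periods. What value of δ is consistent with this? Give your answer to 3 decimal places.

δ ≈ 0.910

Present value of the stream is 590·δ + 260·δ². Indifference gives 590δ + 260δ² = 752.21.
That is, 260δ² + 590δ − 752.21 = 0, a quadratic in δ.
The positive root is δ = [−590 + √(590² + 4·260·752.21)] / (2·260) = (−590 + 1063.202)/520 ≈ 0.910.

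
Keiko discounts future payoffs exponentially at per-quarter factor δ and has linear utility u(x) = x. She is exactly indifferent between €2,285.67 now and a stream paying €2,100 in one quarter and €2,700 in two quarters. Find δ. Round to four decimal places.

The stream is worth 2100δ + 2700δ² today, so 2100δ + 2700δ² = 2285.67.
That is, 2700δ² + 2100δ − 2285.67 = 0, a quadratic in δ.
By the quadratic formula (taking the positive root), δ = (−2100 + √29095236.00) / 5400 ≈ 0.6100.

δ ≈ 0.6100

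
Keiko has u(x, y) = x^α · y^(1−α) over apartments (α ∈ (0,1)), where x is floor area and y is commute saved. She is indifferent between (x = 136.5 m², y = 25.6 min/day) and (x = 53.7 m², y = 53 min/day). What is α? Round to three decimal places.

Set the two utilities equal: 136.5^α·25.6^(1−α) = 53.7^α·53^(1−α).
Rearrange to (136.5/53.7)^α = (53/25.6)^(1−α) and take logs: α·0.932912 = (1−α)·0.727700.
With A = 0.932912 and B = 0.727700: α·A = (1−α)·B, so α = B/(A+B) = 0.727700/1.660612 ≈ 0.438.

α ≈ 0.438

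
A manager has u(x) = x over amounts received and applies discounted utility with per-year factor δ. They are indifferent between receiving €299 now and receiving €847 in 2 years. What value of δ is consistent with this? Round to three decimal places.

δ ≈ 0.594

The payoff in 2 years is discounted by δ^2, so u(299) = δ^2·u(847) and δ^2 = u(299)/u(847).
With u(x) = x: δ^2 = 299/847 = 0.35301.
Hence δ = (0.35301)^(1/2) = 0.59415.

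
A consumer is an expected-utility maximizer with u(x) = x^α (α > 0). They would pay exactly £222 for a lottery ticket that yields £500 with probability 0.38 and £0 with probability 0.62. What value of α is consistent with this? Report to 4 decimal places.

The lottery's expected utility is 0.38·u(500) + 0.62·u(0) = 0.38·500^α (since u(0) = 0 for α > 0).
Indifference: 222^α = 0.38·500^α, so (222/500)^α = 0.38.
Take logs: α = ln 0.38 / ln(222/500) ≈ 1.191708.

α ≈ 1.1917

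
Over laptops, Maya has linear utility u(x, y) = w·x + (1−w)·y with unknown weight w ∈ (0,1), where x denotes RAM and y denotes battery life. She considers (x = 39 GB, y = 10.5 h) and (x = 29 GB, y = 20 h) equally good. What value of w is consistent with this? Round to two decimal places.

w = 0.49

Indifference: w·39 + (1−w)·10.5 = w·29 + (1−w)·20.
w·(39−29) = (1−w)·(20−10.5), i.e. w·10 = (1−w)·9.5.
Hence w = 9.5/(10+9.5) = 9.5/19.5 = 0.49.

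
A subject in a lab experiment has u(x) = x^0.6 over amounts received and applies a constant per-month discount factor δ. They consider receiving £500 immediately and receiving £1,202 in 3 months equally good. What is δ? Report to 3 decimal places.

Equating discounted utilities: u(500) = δ^3·u(1202) ⇒ δ^3 = u(500)/u(1202).
Since u(x) = x^0.6, δ^3 = (500/1202)^0.6 = 0.41597^0.6 = 0.59080.
Hence δ = (0.59080)^(1/3) = 0.83910.

δ ≈ 0.839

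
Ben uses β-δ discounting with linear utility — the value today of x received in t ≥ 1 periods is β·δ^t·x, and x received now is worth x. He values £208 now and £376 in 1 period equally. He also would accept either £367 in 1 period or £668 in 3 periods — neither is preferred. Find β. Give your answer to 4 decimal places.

Both payoffs in the second observation are in the future, so β drops out: δ^1·367 = δ^3·668 ⇒ δ^2 = 367/668 = 0.54940, so δ = 0.74122.
The first indifference: 208 = β·δ·376, so β = 208/(δ·376) = 208/(0.74122·376) ≈ 0.7463.

β ≈ 0.7463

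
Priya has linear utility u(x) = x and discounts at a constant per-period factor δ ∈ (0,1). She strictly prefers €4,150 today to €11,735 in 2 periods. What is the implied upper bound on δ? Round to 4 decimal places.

δ < 0.5947

Under u(x) = x this choice says 4150 > δ^2·11735.
Hence δ^2 < 4150/11735 = 0.35364, and x ↦ x^(1/2) is increasing on (0,∞).
δ < 0.35364^(1/2) = 0.5947.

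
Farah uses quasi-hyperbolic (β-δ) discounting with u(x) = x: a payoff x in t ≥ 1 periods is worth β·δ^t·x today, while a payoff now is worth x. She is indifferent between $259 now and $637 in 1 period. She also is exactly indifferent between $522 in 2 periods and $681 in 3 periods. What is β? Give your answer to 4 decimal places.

β ≈ 0.5304

From the later pair, β·δ^2·522 = β·δ^3·681; dividing through, δ = 522/681 = 0.76652.
The first indifference: 259 = β·δ·637, so β = 259/(δ·637) = 259/(0.76652·637) ≈ 0.5304.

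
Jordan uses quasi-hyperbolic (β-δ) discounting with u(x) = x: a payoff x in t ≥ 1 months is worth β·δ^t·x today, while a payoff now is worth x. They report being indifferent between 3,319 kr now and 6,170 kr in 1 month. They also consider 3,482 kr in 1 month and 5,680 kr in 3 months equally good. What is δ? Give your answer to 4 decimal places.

δ ≈ 0.7830

Both payoffs in the second observation are in the future, so β drops out: δ^1·3482 = δ^3·5680 ⇒ δ^2 = 3482/5680 = 0.61303, so δ = 0.78296.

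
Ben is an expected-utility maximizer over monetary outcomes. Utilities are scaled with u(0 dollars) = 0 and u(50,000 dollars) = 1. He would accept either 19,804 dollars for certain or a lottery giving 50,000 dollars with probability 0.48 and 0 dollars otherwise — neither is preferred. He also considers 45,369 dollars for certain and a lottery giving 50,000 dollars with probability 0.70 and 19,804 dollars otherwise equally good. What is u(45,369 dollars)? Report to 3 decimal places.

From the first indifference, u(19,804 dollars) = 0.48·u(50,000 dollars) + 0.52·u(0 dollars) = 0.48·1 + 0.52·0 = 0.48.
Then u(45,369 dollars) = 0.70·u(50,000 dollars) + 0.30·u(19,804 dollars) = 0.70·1.00 + 0.30·0.48 = 0.8440.

0.844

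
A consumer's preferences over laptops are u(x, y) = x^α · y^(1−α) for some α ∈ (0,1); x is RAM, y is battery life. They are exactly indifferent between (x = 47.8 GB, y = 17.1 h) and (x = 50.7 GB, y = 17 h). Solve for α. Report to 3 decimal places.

α ≈ 0.091

The Cobb–Douglas utilities coincide, so 47.8^α·17.1^(1−α) = 50.7^α·17^(1−α).
(47.8/50.7)^α = (17/17.1)^(1−α); take logs: α·ln(47.8/50.7) = (1−α)·ln(17/17.1), i.e. α·-0.058900 = (1−α)·-0.005865.
Thus α·(-0.064765) = -0.005865, so α = -0.005865/-0.064765 ≈ 0.091.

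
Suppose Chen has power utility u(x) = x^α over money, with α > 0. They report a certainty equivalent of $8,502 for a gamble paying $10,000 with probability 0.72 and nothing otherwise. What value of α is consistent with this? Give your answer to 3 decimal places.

Since u(0) = 0, the lottery's EU is 0.72·10000^α.
Equating: 8502^α = 0.72·10000^α, i.e. 0.8502^α = 0.72.
Taking logs: α·ln(8502/10000) = ln(0.72), so α = -0.328504 / -0.162284 ≈ 2.024.

α ≈ 2.024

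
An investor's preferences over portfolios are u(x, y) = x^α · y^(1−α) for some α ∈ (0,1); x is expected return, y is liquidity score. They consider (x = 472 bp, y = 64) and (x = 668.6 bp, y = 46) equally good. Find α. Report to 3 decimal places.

Indifference: 472^α · 64^(1−α) = 668.6^α · 46^(1−α).
(472/668.6)^α = (46/64)^(1−α); take logs: α·ln(472/668.6) = (1−α)·ln(46/64), i.e. α·-0.348207 = (1−α)·-0.330242.
So α/(1−α) = (-0.330242)/(-0.348207) = 0.948407, and α = 0.948407/1.948407 ≈ 0.487.

α ≈ 0.487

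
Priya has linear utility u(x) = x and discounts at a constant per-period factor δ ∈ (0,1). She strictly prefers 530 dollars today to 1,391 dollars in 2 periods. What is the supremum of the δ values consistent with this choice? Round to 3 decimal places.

Comparing present values: 530 > δ^2·1391.
Dividing by 1391: δ^2 < 0.38102. Both sides are positive, so the square root keeps the direction.
δ < (530/1391)^(1/2) ≈ 0.617.

δ < 0.617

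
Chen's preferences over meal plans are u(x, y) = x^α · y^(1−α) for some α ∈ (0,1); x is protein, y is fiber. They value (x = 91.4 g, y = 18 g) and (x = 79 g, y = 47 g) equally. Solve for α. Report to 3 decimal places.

Indifference: 91.4^α · 18^(1−α) = 79^α · 47^(1−α).
Rearrange to (91.4/79)^α = (47/18)^(1−α) and take logs: α·0.145798 = (1−α)·0.959776.
So α/(1−α) = (0.959776)/(0.145798) = 6.582916, and α = 6.582916/7.582916 ≈ 0.868.

α ≈ 0.868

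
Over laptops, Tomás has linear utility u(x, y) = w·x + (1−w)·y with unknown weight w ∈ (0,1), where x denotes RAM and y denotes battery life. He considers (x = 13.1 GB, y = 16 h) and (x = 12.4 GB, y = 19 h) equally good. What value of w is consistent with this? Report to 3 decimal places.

Equating utilities: w·13.1 + (1−w)·16 = w·12.4 + (1−w)·19.
Collecting terms: w·0.7 = (1−w)·3.
Hence w = 3/(0.7+3) = 3/3.7 = 0.811.

w = 0.811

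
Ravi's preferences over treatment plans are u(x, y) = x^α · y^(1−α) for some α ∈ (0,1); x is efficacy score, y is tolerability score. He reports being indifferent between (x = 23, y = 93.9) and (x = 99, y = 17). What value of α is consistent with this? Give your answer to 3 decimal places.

α ≈ 0.539

Indifference: 23^α · 93.9^(1−α) = 99^α · 17^(1−α).
Taking logs: α·ln 23 + (1−α)·ln 93.9 = α·ln 99 + (1−α)·ln 17, i.e. α·-1.459626 = (1−α)·-1.709017.
With A = -1.459626 and B = -1.709017: α·A = (1−α)·B, so α = B/(A+B) = -1.709017/-3.168643 ≈ 0.539.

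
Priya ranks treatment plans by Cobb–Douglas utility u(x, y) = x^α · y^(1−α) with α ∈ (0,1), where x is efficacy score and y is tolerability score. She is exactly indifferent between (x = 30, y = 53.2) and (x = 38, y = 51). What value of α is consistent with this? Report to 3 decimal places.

The Cobb–Douglas utilities coincide, so 30^α·53.2^(1−α) = 38^α·51^(1−α).
(30/38)^α = (51/53.2)^(1−α); take logs: α·ln(30/38) = (1−α)·ln(51/53.2), i.e. α·-0.236389 = (1−α)·-0.042233.
So α/(1−α) = (-0.042233)/(-0.236389) = 0.178659, and α = 0.178659/1.178659 ≈ 0.152.

α ≈ 0.152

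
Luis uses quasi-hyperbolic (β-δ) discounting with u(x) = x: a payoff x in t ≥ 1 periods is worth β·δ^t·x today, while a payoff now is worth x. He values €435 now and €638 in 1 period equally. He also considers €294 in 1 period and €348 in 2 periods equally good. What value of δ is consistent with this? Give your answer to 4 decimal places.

δ ≈ 0.8448

Both payoffs in the second observation are in the future, so β drops out: δ^1·294 = δ^2·348 ⇒ δ = 294/348 = 0.84483.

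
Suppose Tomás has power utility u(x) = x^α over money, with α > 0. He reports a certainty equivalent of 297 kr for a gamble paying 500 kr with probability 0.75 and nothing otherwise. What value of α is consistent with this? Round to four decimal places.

Since u(0) = 0, the lottery's EU is 0.75·500^α.
Setting u(297) equal to that: 297^α = 0.75·500^α ⇒ (297/500)^α = 0.75.
Take logs: α = ln 0.75 / ln(297/500) ≈ 0.552304.

α ≈ 0.5523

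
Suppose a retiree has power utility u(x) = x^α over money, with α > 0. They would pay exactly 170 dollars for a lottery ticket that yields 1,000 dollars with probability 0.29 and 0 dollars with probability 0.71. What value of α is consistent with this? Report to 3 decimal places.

EU(lottery) = 0.29·1000^α + 0.71·0 = 0.29·1000^α.
Setting u(170) equal to that: 170^α = 0.29·1000^α ⇒ (170/1000)^α = 0.29.
Taking logs: α·ln(170/1000) = ln(0.29), so α = -1.237874 / -1.771957 ≈ 0.699.

α ≈ 0.699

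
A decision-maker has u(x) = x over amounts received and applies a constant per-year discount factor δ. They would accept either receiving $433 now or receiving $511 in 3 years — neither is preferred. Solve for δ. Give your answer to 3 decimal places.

δ ≈ 0.946

Indifference means u(433) = δ^3 · u(511), so δ^3 = u(433)/u(511).
With u(x) = x: δ^3 = 433/511 = 0.84736.
So δ = 0.84736^(1/3) ≈ 0.946.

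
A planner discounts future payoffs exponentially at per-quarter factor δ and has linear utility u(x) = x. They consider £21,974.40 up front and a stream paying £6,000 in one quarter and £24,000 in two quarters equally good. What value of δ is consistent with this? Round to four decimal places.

δ ≈ 0.8400

Equating present values: 21974.40 = 6000δ + 24000δ².
That is, 24000δ² + 6000δ − 21974.40 = 0, a quadratic in δ.
By the quadratic formula (taking the positive root), δ = (−6000 + √2145542400.00) / 48000 ≈ 0.8400.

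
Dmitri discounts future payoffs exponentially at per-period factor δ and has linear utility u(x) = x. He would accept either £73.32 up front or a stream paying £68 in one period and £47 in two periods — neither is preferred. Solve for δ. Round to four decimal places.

δ ≈ 0.7200

Present value of the stream is 68·δ + 47·δ². Indifference gives 68δ + 47δ² = 73.32.
That is, 47δ² + 68δ − 73.32 = 0, a quadratic in δ.
By the quadratic formula (taking the positive root), δ = (−68 + √18408.16) / 94 ≈ 0.7200.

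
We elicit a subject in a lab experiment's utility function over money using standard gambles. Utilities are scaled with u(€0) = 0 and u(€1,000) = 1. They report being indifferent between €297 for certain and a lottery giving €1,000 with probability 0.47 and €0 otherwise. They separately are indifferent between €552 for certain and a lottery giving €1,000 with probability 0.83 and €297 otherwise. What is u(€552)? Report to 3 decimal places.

From the first indifference, u(€297) = 0.47·u(€1,000) + 0.53·u(€0) = 0.47·1 + 0.53·0 = 0.47.
Then u(€552) = 0.83·u(€1,000) + 0.17·u(€297) = 0.83·1.00 + 0.17·0.47 = 0.9099.

0.910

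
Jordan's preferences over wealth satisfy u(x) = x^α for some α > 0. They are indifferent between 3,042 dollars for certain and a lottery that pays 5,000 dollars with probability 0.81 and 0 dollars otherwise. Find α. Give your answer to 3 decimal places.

EU(lottery) = 0.81·5000^α + 0.19·0 = 0.81·5000^α.
Indifference: 3042^α = 0.81·5000^α, so (3042/5000)^α = 0.81.
Taking logs: α·ln(3042/5000) = ln(0.81), so α = -0.210721 / -0.496923 ≈ 0.424.

α ≈ 0.424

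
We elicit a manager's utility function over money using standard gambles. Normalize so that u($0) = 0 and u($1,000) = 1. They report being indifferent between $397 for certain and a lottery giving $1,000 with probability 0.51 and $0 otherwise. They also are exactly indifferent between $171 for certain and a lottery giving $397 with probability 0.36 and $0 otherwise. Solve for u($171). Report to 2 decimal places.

The first gamble pins u($397): it must equal 0.51·1 + 0.49·0 = 0.51.
Then u($171) = 0.36·u($397) + 0.64·u($0) = 0.36·0.51 + 0.64·0.00 = 0.1836.

0.18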